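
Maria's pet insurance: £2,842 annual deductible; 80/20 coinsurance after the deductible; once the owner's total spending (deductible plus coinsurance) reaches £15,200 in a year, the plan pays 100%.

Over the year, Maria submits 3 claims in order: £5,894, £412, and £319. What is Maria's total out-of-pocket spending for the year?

£3,598.60

Claim 1 (£5,894): £2,842 finishes the deductible; £3,052 goes to coinsurance; owner's 20% is £610.40. Cost to owner: £3,452.40. OOP to date £3,452.40.
Claim 2 (£412): 20% coinsurance on £412 = £82.40. Owner owes £82.40 (running OOP £3,534.80).
Claim 3 (£319): 20% coinsurance on £319 = £63.80. Cost to owner: £63.80. OOP to date £3,598.60.
Total paid by the owner: £3,452.40 + £82.40 + £63.80 = £3,598.60.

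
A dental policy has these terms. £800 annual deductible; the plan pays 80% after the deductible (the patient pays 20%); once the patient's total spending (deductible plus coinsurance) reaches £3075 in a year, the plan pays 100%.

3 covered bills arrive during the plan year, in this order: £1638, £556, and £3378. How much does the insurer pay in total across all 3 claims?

#1 (£1638): £800 to deductible, leaving £838; coinsurance £838 × 20% = £167.60. Cost to patient: £967.60. OOP to date £967.60. Plan pays £1638 − £967.60 = £670.40.
#2 (£556): deductible met; 20% of £556 = £111.20. Cost to patient: £111.20. OOP to date £1078.80. Insurer: £556 − £111.20 = £444.80.
#3 (£3378): 20% coinsurance on £3378 = £675.60. Cost to patient: £675.60. OOP to date £1754.40. Plan pays £3378 − £675.60 = £2702.40.
Insurer total = bills − patient's total = £5572 − £1754.40 = £3817.60.

£3817.60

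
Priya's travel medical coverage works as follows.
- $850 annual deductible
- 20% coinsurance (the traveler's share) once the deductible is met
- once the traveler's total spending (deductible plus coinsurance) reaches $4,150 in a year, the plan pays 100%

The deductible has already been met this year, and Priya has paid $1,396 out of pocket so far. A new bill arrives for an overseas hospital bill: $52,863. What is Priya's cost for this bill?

$2,754

With the deductible met, the entire $52,863 is subject to coinsurance.
Traveler's 20% share of $52,863 is $10,572.60.
Adding $10,572.60 to the $1,396 already spent would give $11,968.60, which exceeds the $4,150 cap; the traveler pays just $4,150 − $1,396 = $2,754.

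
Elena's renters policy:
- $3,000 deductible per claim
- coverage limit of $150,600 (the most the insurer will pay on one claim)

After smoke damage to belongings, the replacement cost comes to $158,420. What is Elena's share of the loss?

Subtract the deductible: $158,420 − $3,000 = $155,420.
The $150,600 per-incident cap binds; insurer pays $150,600.
Tenant's share is the uncovered remainder: $158,420 − $150,600 = $7,820.

$7,820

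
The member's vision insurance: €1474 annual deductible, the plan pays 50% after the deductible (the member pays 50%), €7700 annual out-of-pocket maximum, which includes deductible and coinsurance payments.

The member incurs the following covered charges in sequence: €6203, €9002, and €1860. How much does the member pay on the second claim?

€3861.50

Claim 1 — €6203: €1474 finishes the deductible; €4729 goes to coinsurance; 50% of €4729 = €2364.50. Cost to member: €3838.50. OOP to date €3838.50.
Claim 2 — €9002: deductible already satisfied, so member's share is 50% × €9002 = €4501. Adding that to €3838.50 gives €8339.50, past the €7700 cap; member pays only €7700 − €3838.50 = €3861.50.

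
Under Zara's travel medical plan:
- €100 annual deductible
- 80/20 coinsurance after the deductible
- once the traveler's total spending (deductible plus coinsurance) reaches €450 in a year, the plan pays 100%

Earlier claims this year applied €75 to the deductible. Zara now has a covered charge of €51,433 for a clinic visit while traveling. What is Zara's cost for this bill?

€375

€75 of the €100 deductible is already met, leaving €25.
That leaves €51,433 − €25 = €51,408 for coinsurance.
Traveler's 20% share of €51,408 is €10,281.60.
Traveler responsibility before any cap: €25 + €10,281.60 = €10,306.60.
Adding €10,306.60 to the €75 already spent would give €10,381.60, which exceeds the €450 cap; the traveler pays just €450 − €75 = €375.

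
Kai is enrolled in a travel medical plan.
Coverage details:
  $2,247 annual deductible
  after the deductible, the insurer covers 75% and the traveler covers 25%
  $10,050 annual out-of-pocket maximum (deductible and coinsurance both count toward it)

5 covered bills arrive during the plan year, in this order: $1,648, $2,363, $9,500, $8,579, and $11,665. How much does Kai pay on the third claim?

Bill 1, $1,648: fully absorbed by the deductible. Cost to traveler: $1,648. OOP to date $1,648.
Bill 2, $2,363: $599 finishes the deductible; $1,764 goes to coinsurance; coinsurance $1,764 × 25% = $441. Cost to traveler: $1,040. OOP to date $2,688.
Bill 3, $9,500: deductible met; 25% of $9,500 = $2,375. Traveler pays $2,375; OOP now $5,063.

$2,375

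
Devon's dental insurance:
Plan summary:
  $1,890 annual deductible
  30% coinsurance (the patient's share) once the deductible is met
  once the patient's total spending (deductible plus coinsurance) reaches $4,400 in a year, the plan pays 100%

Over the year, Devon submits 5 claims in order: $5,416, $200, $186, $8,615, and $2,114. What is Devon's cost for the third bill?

Bill 1, $5,416: $1,890 to deductible, leaving $3,526; coinsurance $3,526 × 30% = $1,057.80. Cost to patient: $2,947.80. OOP to date $2,947.80.
Bill 2, $200: deductible met; 30% of $200 = $60. Cost to patient: $60. OOP to date $3,007.80.
Bill 3, $186: 30% coinsurance on $186 = $55.80. Patient pays $55.80; OOP now $3,063.60.

$55.80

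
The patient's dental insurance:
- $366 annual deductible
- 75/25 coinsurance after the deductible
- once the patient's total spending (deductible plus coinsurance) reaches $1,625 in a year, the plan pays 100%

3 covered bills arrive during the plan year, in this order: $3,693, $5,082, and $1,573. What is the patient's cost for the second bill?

$427.25

#1 ($3,693): $366 to deductible, leaving $3,327; 25% of $3,327 = $831.75. Patient owes $1,197.75 (running OOP $1,197.75).
#2 ($5,082): deductible met; 25% of $5,082 = $1,270.50. That would push OOP to $2,468.25, over the $1,625 cap, so patient pays $1,625 − $1,197.75 = $427.25.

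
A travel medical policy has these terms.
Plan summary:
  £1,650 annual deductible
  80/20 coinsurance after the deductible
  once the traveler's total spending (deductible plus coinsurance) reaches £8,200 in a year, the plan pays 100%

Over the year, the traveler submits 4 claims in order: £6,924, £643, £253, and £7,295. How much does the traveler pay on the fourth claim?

£1,459

#1 (£6,924): £1,650 finishes the deductible; £5,274 goes to coinsurance; 20% of £5,274 = £1,054.80. Traveler owes £2,704.80 (running OOP £2,704.80).
#2 (£643): 20% coinsurance on £643 = £128.60. Cost to traveler: £128.60. OOP to date £2,833.40.
#3 (£253): 20% coinsurance on £253 = £50.60. Cost to traveler: £50.60. OOP to date £2,884.
#4 (£7,295): deductible met; 20% of £7,295 = £1,459. Cost to traveler: £1,459. OOP to date £4,343.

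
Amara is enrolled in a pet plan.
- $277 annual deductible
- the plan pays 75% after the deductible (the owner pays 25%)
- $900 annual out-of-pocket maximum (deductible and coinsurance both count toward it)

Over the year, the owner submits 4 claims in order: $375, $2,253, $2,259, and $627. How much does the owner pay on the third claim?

Claim 1 ($375): $277 to deductible, leaving $98; owner's 25% is $24.50. Cost to owner: $301.50. OOP to date $301.50.
Claim 2 ($2,253): deductible met; 25% of $2,253 = $563.25. Owner pays $563.25; OOP now $864.75.
Claim 3 ($2,259): deductible met; 25% of $2,259 = $564.75. That would push OOP to $1,429.50, over the $900 cap, so owner pays $900 − $864.75 = $35.25.

$35.25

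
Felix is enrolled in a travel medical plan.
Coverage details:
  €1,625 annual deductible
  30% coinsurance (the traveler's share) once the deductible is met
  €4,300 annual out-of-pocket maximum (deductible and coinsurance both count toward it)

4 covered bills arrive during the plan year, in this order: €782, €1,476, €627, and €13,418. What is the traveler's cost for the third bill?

Bill 1, €782: entire amount goes to the deductible. Cost to traveler: €782. OOP to date €782.
Bill 2, €1,476: €843 finishes the deductible; €633 goes to coinsurance; coinsurance €633 × 30% = €189.90. Cost to traveler: €1,032.90. OOP to date €1,814.90.
Bill 3, €627: deductible already satisfied, so traveler's share is 30% × €627 = €188.10. Traveler pays €188.10; OOP now €2,003.

€188.10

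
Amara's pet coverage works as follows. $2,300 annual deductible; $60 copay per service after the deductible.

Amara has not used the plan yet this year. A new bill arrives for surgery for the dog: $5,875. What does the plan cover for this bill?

$3,515

Deductible not yet touched, so the first $2,300 of the bill goes to the deductible.
After the $2,300 deductible portion, $5,875 − $2,300 = $3,575 is subject to the copay.
Copay on this service: $60.
That puts the owner's cost at $2,300 + $60 = $2,360.
The insurer covers the remainder: $5,875 − $2,360 = $3,515.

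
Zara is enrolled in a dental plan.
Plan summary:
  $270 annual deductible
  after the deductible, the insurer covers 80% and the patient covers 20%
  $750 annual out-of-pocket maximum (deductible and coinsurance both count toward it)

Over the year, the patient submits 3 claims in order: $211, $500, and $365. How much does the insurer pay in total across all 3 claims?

$644.80

Claim 1 — $211: all of it applies to the deductible. Patient pays $211; OOP now $211. Plan pays $211 − $211 = $0.
Claim 2 — $500: deductible takes $59, $441 remains; coinsurance $441 × 20% = $88.20. Cost to patient: $147.20. OOP to date $358.20. Plan pays $500 − $147.20 = $352.80.
Claim 3 — $365: deductible met; 20% of $365 = $73. Cost to patient: $73. OOP to date $431.20. Plan pays $365 − $73 = $292.
Insurer total = bills − patient's total = $1,076 − $431.20 = $644.80.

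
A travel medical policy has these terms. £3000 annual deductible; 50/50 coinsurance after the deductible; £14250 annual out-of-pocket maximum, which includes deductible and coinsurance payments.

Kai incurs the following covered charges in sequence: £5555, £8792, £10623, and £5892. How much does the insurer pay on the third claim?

Claim 1 (£5555): £3000 finishes the deductible; £2555 goes to coinsurance; 50% of £2555 = £1277.50. Traveler pays £4277.50; OOP now £4277.50. Insurer: £5555 − £4277.50 = £1277.50.
Claim 2 (£8792): 50% coinsurance on £8792 = £4396. Traveler owes £4396 (running OOP £8673.50). Insurer: £8792 − £4396 = £4396.
Claim 3 (£10623): deductible already satisfied, so traveler's share is 50% × £10623 = £5311.50. Traveler pays £5311.50; OOP now £13985. Plan pays £10623 − £5311.50 = £5311.50.

£5311.50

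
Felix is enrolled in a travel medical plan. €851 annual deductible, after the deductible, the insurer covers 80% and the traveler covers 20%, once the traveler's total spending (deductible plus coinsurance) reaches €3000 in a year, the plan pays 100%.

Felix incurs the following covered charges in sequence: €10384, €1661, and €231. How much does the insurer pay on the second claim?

€1418.60

#1 (€10384): €851 finishes the deductible; €9533 goes to coinsurance; 20% of €9533 = €1906.60. Traveler owes €2757.60 (running OOP €2757.60). Insurer: €10384 − €2757.60 = €7626.40.
#2 (€1661): deductible already satisfied, so traveler's share is 20% × €1661 = €332.20. OOP would hit €3089.80 > €3000, so the cap limits the traveler to €3000 − €2757.60 = €242.40. Plan pays €1661 − €242.40 = €1418.60.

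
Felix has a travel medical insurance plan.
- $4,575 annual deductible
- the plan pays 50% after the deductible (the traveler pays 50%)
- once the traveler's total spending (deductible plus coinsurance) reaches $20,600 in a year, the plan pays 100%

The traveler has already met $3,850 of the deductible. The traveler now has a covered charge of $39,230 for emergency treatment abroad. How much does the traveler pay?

$16,750

$3,850 of the $4,575 deductible is already met, leaving $725.
The remaining $38,505 (= $39,230 − $725) moves to coinsurance.
Coinsurance: $38,505 × 50% = $19,252.50.
That puts the traveler's cost at $725 + $19,252.50 = $19,977.50 before any cap.
Adding $19,977.50 to the $3,850 already spent would give $23,827.50, which exceeds the $20,600 cap; the traveler pays just $20,600 − $3,850 = $16,750.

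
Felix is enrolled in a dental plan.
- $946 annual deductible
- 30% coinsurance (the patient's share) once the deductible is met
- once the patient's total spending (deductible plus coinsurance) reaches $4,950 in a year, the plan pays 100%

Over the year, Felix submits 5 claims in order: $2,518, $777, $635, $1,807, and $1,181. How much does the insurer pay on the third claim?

Claim 1 ($2,518): deductible takes $946, $1,572 remains; coinsurance $1,572 × 30% = $471.60. Patient owes $1,417.60 (running OOP $1,417.60). Plan pays $2,518 − $1,417.60 = $1,100.40.
Claim 2 ($777): deductible already satisfied, so patient's share is 30% × $777 = $233.10. Patient pays $233.10; OOP now $1,650.70. Insurer: $777 − $233.10 = $543.90.
Claim 3 ($635): 30% coinsurance on $635 = $190.50. Cost to patient: $190.50. OOP to date $1,841.20. Plan pays $635 − $190.50 = $444.50.

$444.50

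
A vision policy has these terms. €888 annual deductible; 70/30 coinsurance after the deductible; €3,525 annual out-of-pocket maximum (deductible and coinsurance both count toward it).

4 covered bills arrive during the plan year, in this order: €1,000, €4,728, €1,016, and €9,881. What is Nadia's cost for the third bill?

#1 (€1,000): €888 to deductible, leaving €112; member's 30% is €33.60. Member pays €921.60; OOP now €921.60.
#2 (€4,728): deductible already satisfied, so member's share is 30% × €4,728 = €1,418.40. Cost to member: €1,418.40. OOP to date €2,340.
#3 (€1,016): deductible already satisfied, so member's share is 30% × €1,016 = €304.80. Member pays €304.80; OOP now €2,644.80.

€304.80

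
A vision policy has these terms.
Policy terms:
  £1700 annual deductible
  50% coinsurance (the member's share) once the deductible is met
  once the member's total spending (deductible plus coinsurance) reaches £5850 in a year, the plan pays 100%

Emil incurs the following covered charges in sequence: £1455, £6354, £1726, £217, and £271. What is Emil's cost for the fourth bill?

£108.50

Claim 1 — £1455: all of it applies to the deductible. Member owes £1455 (running OOP £1455).
Claim 2 — £6354: £245 to deductible, leaving £6109; member's 50% is £3054.50. Member pays £3299.50; OOP now £4754.50.
Claim 3 — £1726: deductible already satisfied, so member's share is 50% × £1726 = £863. Member owes £863 (running OOP £5617.50).
Claim 4 — £217: deductible already satisfied, so member's share is 50% × £217 = £108.50. Member pays £108.50; OOP now £5726.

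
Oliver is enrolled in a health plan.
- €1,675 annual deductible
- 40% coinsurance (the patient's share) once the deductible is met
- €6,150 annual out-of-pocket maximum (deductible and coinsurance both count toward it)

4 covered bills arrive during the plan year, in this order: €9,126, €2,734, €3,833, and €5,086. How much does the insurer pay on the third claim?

#1 (€9,126): €1,675 to deductible, leaving €7,451; patient's 40% is €2,980.40. Cost to patient: €4,655.40. OOP to date €4,655.40. Insurer: €9,126 − €4,655.40 = €4,470.60.
#2 (€2,734): deductible already satisfied, so patient's share is 40% × €2,734 = €1,093.60. Patient pays €1,093.60; OOP now €5,749. Insurer: €2,734 − €1,093.60 = €1,640.40.
#3 (€3,833): deductible met; 40% of €3,833 = €1,533.20. Adding that to €5,749 gives €7,282.20, past the €6,150 cap; patient pays only €6,150 − €5,749 = €401. Plan pays €3,833 − €401 = €3,432.

€3,432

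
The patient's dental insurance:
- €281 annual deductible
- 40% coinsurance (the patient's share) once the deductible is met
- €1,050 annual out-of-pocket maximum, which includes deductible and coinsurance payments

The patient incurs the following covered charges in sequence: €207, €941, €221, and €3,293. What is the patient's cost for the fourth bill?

€333.80

#1 (€207): entire amount goes to the deductible. Patient pays €207; OOP now €207.
#2 (€941): €74 finishes the deductible; €867 goes to coinsurance; coinsurance €867 × 40% = €346.80. Cost to patient: €420.80. OOP to date €627.80.
#3 (€221): deductible already satisfied, so patient's share is 40% × €221 = €88.40. Patient pays €88.40; OOP now €716.20.
#4 (€3,293): deductible met; 40% of €3,293 = €1,317.20. Adding that to €716.20 gives €2,033.40, past the €1,050 cap; patient pays only €1,050 − €716.20 = €333.80.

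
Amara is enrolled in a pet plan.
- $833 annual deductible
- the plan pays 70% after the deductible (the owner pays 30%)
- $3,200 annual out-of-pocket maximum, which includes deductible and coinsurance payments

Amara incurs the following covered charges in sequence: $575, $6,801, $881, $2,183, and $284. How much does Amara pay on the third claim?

Claim 1 ($575): entire amount goes to the deductible. Cost to owner: $575. OOP to date $575.
Claim 2 ($6,801): deductible takes $258, $6,543 remains; coinsurance $6,543 × 30% = $1,962.90. Owner pays $2,220.90; OOP now $2,795.90.
Claim 3 ($881): deductible already satisfied, so owner's share is 30% × $881 = $264.30. Cost to owner: $264.30. OOP to date $3,060.20.

$264.30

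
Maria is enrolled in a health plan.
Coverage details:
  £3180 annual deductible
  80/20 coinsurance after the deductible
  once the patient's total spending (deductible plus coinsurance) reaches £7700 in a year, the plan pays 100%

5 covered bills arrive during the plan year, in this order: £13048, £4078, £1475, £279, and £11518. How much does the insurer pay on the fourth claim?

£223.20

Bill 1, £13048: £3180 finishes the deductible; £9868 goes to coinsurance; patient's 20% is £1973.60. Patient owes £5153.60 (running OOP £5153.60). Insurer: £13048 − £5153.60 = £7894.40.
Bill 2, £4078: deductible met; 20% of £4078 = £815.60. Cost to patient: £815.60. OOP to date £5969.20. Insurer: £4078 − £815.60 = £3262.40.
Bill 3, £1475: deductible already satisfied, so patient's share is 20% × £1475 = £295. Cost to patient: £295. OOP to date £6264.20. Plan pays £1475 − £295 = £1180.
Bill 4, £279: deductible met; 20% of £279 = £55.80. Patient owes £55.80 (running OOP £6320). Insurer: £279 − £55.80 = £223.20.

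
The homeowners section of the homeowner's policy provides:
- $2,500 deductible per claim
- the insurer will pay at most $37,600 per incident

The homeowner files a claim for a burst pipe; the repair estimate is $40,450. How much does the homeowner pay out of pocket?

Subtract the deductible: $40,450 − $2,500 = $37,950.
$37,950 exceeds the $37,600 limit, so the insurer pays the limit: $37,600.
Out of pocket: $40,450 − $37,600 = $2,850.

$2,850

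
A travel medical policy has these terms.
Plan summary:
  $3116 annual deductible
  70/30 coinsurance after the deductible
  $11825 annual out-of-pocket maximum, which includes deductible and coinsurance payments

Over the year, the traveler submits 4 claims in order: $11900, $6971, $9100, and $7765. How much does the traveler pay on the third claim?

Claim 1 — $11900: $3116 to deductible, leaving $8784; traveler's 30% is $2635.20. Traveler owes $5751.20 (running OOP $5751.20).
Claim 2 — $6971: deductible already satisfied, so traveler's share is 30% × $6971 = $2091.30. Traveler pays $2091.30; OOP now $7842.50.
Claim 3 — $9100: 30% coinsurance on $9100 = $2730. Traveler owes $2730 (running OOP $10572.50).

$2730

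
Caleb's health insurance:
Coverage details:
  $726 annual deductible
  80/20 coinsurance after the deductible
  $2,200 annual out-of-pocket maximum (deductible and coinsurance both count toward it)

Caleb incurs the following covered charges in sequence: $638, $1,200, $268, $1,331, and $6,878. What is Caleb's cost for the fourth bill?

#1 ($638): entire amount goes to the deductible. Cost to patient: $638. OOP to date $638.
#2 ($1,200): $88 to deductible, leaving $1,112; 20% of $1,112 = $222.40. Patient owes $310.40 (running OOP $948.40).
#3 ($268): deductible met; 20% of $268 = $53.60. Patient owes $53.60 (running OOP $1,002).
#4 ($1,331): deductible met; 20% of $1,331 = $266.20. Cost to patient: $266.20. OOP to date $1,268.20.

$266.20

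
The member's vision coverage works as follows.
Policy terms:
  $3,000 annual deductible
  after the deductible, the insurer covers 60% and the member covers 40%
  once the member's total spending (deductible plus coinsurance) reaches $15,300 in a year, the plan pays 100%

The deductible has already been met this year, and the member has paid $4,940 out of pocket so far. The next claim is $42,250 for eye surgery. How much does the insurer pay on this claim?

The deductible is already satisfied, so the full bill goes to coinsurance.
Coinsurance: $42,250 × 40% = $16,900.
Adding $16,900 to the $4,940 already spent would give $21,840, which exceeds the $15,300 cap; the member pays just $15,300 − $4,940 = $10,360.
Insurer pays the balance: $42,250 − $10,360 = $31,890.

$31,890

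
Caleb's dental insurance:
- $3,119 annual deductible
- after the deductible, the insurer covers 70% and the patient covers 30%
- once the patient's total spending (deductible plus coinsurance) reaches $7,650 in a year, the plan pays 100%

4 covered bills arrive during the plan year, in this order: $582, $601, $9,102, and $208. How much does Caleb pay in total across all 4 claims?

#1 ($582): entire amount goes to the deductible. Patient pays $582; OOP now $582.
#2 ($601): fully absorbed by the deductible. Cost to patient: $601. OOP to date $1,183.
#3 ($9,102): $1,936 finishes the deductible; $7,166 goes to coinsurance; patient's 30% is $2,149.80. Patient pays $4,085.80; OOP now $5,268.80.
#4 ($208): deductible met; 30% of $208 = $62.40. Patient pays $62.40; OOP now $5,331.20.
Total paid by the patient: $582 + $601 + $4,085.80 + $62.40 = $5,331.20.

$5,331.20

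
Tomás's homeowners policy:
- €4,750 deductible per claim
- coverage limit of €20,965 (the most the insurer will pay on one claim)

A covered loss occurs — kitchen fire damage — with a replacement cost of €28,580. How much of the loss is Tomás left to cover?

Less the €4,750 deductible: €28,580 − €4,750 = €23,830.
€23,830 exceeds the €20,965 limit, so the insurer pays the limit: €20,965.
Homeowner's share is the uncovered remainder: €28,580 − €20,965 = €7,615.

€7,615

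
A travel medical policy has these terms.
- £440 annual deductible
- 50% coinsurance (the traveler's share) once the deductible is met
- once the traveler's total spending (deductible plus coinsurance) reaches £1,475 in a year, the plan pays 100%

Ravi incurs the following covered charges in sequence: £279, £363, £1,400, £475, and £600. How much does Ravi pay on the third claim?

Claim 1 (£279): all of it applies to the deductible. Cost to traveler: £279. OOP to date £279.
Claim 2 (£363): £161 to deductible, leaving £202; coinsurance £202 × 50% = £101. Traveler pays £262; OOP now £541.
Claim 3 (£1,400): deductible already satisfied, so traveler's share is 50% × £1,400 = £700. Cost to traveler: £700. OOP to date £1,241.

£700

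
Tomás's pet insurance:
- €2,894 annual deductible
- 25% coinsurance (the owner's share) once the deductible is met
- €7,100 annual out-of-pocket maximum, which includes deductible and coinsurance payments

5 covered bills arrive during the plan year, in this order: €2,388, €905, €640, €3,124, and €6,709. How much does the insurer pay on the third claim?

€480

Bill 1, €2,388: fully absorbed by the deductible. Cost to owner: €2,388. OOP to date €2,388. Plan pays €2,388 − €2,388 = €0.
Bill 2, €905: €506 to deductible, leaving €399; coinsurance €399 × 25% = €99.75. Owner pays €605.75; OOP now €2,993.75. Plan pays €905 − €605.75 = €299.25.
Bill 3, €640: deductible already satisfied, so owner's share is 25% × €640 = €160. Owner owes €160 (running OOP €3,153.75). Plan pays €640 − €160 = €480.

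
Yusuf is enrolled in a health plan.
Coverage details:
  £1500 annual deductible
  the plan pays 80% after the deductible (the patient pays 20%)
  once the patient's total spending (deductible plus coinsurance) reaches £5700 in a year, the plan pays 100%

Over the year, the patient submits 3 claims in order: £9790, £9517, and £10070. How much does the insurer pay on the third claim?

£9431.40

Bill 1, £9790: £1500 finishes the deductible; £8290 goes to coinsurance; 20% of £8290 = £1658. Cost to patient: £3158. OOP to date £3158. Insurer: £9790 − £3158 = £6632.
Bill 2, £9517: 20% coinsurance on £9517 = £1903.40. Cost to patient: £1903.40. OOP to date £5061.40. Insurer: £9517 − £1903.40 = £7613.60.
Bill 3, £10070: deductible already satisfied, so patient's share is 20% × £10070 = £2014. That would push OOP to £7075.40, over the £5700 cap, so patient pays £5700 − £5061.40 = £638.60. Insurer: £10070 − £638.60 = £9431.40.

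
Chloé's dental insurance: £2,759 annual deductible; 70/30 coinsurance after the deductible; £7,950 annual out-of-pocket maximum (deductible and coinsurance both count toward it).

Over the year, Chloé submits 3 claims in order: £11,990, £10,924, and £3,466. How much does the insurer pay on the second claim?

£8,502.30

#1 (£11,990): deductible takes £2,759, £9,231 remains; coinsurance £9,231 × 30% = £2,769.30. Patient owes £5,528.30 (running OOP £5,528.30). Insurer: £11,990 − £5,528.30 = £6,461.70.
#2 (£10,924): deductible met; 30% of £10,924 = £3,277.20. That would push OOP to £8,805.50, over the £7,950 cap, so patient pays £7,950 − £5,528.30 = £2,421.70. Plan pays £10,924 − £2,421.70 = £8,502.30.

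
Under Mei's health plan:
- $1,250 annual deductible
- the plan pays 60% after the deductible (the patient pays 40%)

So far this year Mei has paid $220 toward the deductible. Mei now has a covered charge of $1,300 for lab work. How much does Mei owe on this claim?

$220 of the $1,250 deductible is already met, leaving $1,030.
After the $1,030 deductible portion, $1,300 − $1,030 = $270 is subject to coinsurance.
Patient's 40% share of $270 is $108.
That puts the patient's cost at $1,030 + $108 = $1,138.

$1,138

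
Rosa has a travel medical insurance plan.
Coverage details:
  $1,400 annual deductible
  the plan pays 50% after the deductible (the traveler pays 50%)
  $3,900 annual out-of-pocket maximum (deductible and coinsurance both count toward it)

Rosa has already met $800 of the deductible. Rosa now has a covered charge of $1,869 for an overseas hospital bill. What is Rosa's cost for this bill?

$800 of the $1,400 deductible is already met, leaving $600.
After the $600 deductible portion, $1,869 − $600 = $1,269 is subject to coinsurance.
50% of $1,269 = $634.50 falls to the traveler.
Traveler responsibility before any cap: $600 + $634.50 = $1,234.50.
Total out-of-pocket so far would be $800 + $1,234.50 = $2,034.50, below the $3,900 cap — no reduction.

$1,234.50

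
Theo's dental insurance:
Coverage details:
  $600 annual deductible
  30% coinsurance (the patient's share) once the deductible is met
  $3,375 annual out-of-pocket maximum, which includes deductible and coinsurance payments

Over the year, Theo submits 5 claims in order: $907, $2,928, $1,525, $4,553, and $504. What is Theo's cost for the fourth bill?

Bill 1, $907: $600 to deductible, leaving $307; patient's 30% is $92.10. Cost to patient: $692.10. OOP to date $692.10.
Bill 2, $2,928: deductible met; 30% of $2,928 = $878.40. Patient pays $878.40; OOP now $1,570.50.
Bill 3, $1,525: 30% coinsurance on $1,525 = $457.50. Cost to patient: $457.50. OOP to date $2,028.
Bill 4, $4,553: 30% coinsurance on $4,553 = $1,365.90. That would push OOP to $3,393.90, over the $3,375 cap, so patient pays $3,375 − $2,028 = $1,347.

$1,347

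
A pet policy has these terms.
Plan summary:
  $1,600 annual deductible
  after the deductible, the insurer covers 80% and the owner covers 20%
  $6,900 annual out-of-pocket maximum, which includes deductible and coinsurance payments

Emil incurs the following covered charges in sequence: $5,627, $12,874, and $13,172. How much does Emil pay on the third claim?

Claim 1 — $5,627: $1,600 to deductible, leaving $4,027; 20% of $4,027 = $805.40. Owner pays $2,405.40; OOP now $2,405.40.
Claim 2 — $12,874: deductible already satisfied, so owner's share is 20% × $12,874 = $2,574.80. Cost to owner: $2,574.80. OOP to date $4,980.20.
Claim 3 — $13,172: deductible met; 20% of $13,172 = $2,634.40. Adding that to $4,980.20 gives $7,614.60, past the $6,900 cap; owner pays only $6,900 − $4,980.20 = $1,919.80.

$1,919.80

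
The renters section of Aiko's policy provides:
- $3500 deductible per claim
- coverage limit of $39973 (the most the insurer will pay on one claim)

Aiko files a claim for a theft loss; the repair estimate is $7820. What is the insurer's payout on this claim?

After the deductible, $7820 − $3500 = $4320 remains.
$4320 is within the $39973 limit, so the insurer pays $4320.

$4320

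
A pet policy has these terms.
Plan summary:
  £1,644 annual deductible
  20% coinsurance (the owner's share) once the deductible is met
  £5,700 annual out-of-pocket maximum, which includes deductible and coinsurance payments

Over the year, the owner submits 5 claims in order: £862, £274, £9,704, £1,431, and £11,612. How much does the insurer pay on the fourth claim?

Claim 1 — £862: entire amount goes to the deductible. Cost to owner: £862. OOP to date £862. Plan pays £862 − £862 = £0.
Claim 2 — £274: fully absorbed by the deductible. Cost to owner: £274. OOP to date £1,136. Plan pays £274 − £274 = £0.
Claim 3 — £9,704: £508 finishes the deductible; £9,196 goes to coinsurance; owner's 20% is £1,839.20. Cost to owner: £2,347.20. OOP to date £3,483.20. Plan pays £9,704 − £2,347.20 = £7,356.80.
Claim 4 — £1,431: deductible already satisfied, so owner's share is 20% × £1,431 = £286.20. Owner pays £286.20; OOP now £3,769.40. Plan pays £1,431 − £286.20 = £1,144.80.

£1,144.80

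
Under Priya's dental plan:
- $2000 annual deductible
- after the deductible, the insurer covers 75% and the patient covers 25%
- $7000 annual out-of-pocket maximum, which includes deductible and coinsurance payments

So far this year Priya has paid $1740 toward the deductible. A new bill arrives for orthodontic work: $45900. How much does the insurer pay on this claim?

Remaining deductible: $2000 − $1740 = $260.
The remaining $45640 (= $45900 − $260) moves to coinsurance.
Coinsurance: $45640 × 25% = $11410.
So the patient owes $260 + $11410 = $11670 before any cap.
Year-to-date out-of-pocket would reach $1740 + $11670 = $13410, above the $7000 maximum, so the patient pays only $7000 − $1740 = $5260.
The plan picks up $45900 − $5260 = $40640.

$40640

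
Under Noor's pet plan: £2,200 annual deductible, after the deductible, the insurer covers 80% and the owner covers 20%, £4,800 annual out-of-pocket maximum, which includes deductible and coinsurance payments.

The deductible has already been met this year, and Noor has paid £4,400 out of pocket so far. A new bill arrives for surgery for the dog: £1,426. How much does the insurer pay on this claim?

£1,140.80

With the deductible met, the entire £1,426 is subject to coinsurance.
20% of £1,426 = £285.20 falls to the owner.
Year-to-date out-of-pocket becomes £4,400 + £285.20 = £4,685.20, still under the £4,800 maximum, so no cap applies.
The insurer covers the remainder: £1,426 − £285.20 = £1,140.80.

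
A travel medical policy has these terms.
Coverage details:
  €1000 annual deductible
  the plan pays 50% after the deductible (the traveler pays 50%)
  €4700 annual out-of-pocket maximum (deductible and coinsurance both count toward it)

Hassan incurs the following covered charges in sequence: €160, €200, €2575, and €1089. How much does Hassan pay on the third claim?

Bill 1, €160: all of it applies to the deductible. Cost to traveler: €160. OOP to date €160.
Bill 2, €200: entire amount goes to the deductible. Traveler pays €200; OOP now €360.
Bill 3, €2575: deductible takes €640, €1935 remains; traveler's 50% is €967.50. Traveler pays €1607.50; OOP now €1967.50.

€1607.50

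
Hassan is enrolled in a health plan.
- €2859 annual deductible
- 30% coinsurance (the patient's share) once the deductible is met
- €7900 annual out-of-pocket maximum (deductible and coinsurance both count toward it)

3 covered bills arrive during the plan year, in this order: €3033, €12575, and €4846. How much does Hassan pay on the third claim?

€1216.30

Claim 1 — €3033: €2859 finishes the deductible; €174 goes to coinsurance; coinsurance €174 × 30% = €52.20. Patient owes €2911.20 (running OOP €2911.20).
Claim 2 — €12575: deductible already satisfied, so patient's share is 30% × €12575 = €3772.50. Patient owes €3772.50 (running OOP €6683.70).
Claim 3 — €4846: deductible met; 30% of €4846 = €1453.80. That would push OOP to €8137.50, over the €7900 cap, so patient pays €7900 − €6683.70 = €1216.30.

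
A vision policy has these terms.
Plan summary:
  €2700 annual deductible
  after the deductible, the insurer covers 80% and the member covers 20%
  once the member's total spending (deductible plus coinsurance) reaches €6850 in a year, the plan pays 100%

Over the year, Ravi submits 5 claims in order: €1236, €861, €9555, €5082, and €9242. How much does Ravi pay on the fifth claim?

€1343.20

Claim 1 (€1236): entire amount goes to the deductible. Member owes €1236 (running OOP €1236).
Claim 2 (€861): fully absorbed by the deductible. Member pays €861; OOP now €2097.
Claim 3 (€9555): €603 to deductible, leaving €8952; coinsurance €8952 × 20% = €1790.40. Member pays €2393.40; OOP now €4490.40.
Claim 4 (€5082): 20% coinsurance on €5082 = €1016.40. Member pays €1016.40; OOP now €5506.80.
Claim 5 (€9242): deductible met; 20% of €9242 = €1848.40. Adding that to €5506.80 gives €7355.20, past the €6850 cap; member pays only €6850 − €5506.80 = €1343.20.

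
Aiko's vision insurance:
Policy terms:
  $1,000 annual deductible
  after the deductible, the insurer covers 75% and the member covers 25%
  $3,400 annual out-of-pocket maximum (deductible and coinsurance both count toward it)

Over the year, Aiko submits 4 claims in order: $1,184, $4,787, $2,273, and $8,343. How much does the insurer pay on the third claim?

Claim 1 — $1,184: $1,000 finishes the deductible; $184 goes to coinsurance; member's 25% is $46. Member owes $1,046 (running OOP $1,046). Plan pays $1,184 − $1,046 = $138.
Claim 2 — $4,787: 25% coinsurance on $4,787 = $1,196.75. Member owes $1,196.75 (running OOP $2,242.75). Plan pays $4,787 − $1,196.75 = $3,590.25.
Claim 3 — $2,273: 25% coinsurance on $2,273 = $568.25. Member owes $568.25 (running OOP $2,811). Plan pays $2,273 − $568.25 = $1,704.75.

$1,704.75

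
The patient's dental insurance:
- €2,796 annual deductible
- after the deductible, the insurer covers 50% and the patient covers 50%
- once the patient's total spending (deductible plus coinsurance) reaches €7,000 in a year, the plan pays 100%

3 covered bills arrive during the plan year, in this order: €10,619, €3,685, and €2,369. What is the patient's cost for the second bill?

Bill 1, €10,619: €2,796 to deductible, leaving €7,823; 50% of €7,823 = €3,911.50. Cost to patient: €6,707.50. OOP to date €6,707.50.
Bill 2, €3,685: deductible already satisfied, so patient's share is 50% × €3,685 = €1,842.50. That would push OOP to €8,550, over the €7,000 cap, so patient pays €7,000 − €6,707.50 = €292.50.

€292.50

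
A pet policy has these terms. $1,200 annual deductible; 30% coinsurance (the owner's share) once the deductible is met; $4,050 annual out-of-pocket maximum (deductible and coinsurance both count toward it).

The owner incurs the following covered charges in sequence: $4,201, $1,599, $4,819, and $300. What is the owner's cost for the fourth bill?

$24.30

Claim 1 ($4,201): $1,200 to deductible, leaving $3,001; 30% of $3,001 = $900.30. Owner owes $2,100.30 (running OOP $2,100.30).
Claim 2 ($1,599): 30% coinsurance on $1,599 = $479.70. Owner pays $479.70; OOP now $2,580.
Claim 3 ($4,819): deductible met; 30% of $4,819 = $1,445.70. Owner owes $1,445.70 (running OOP $4,025.70).
Claim 4 ($300): deductible met; 30% of $300 = $90. Adding that to $4,025.70 gives $4,115.70, past the $4,050 cap; owner pays only $4,050 − $4,025.70 = $24.30.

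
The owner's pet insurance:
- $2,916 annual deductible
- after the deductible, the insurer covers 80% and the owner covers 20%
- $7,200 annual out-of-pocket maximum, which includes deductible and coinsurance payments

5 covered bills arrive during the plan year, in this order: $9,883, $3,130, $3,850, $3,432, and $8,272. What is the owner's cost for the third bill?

#1 ($9,883): $2,916 to deductible, leaving $6,967; owner's 20% is $1,393.40. Owner owes $4,309.40 (running OOP $4,309.40).
#2 ($3,130): deductible met; 20% of $3,130 = $626. Cost to owner: $626. OOP to date $4,935.40.
#3 ($3,850): 20% coinsurance on $3,850 = $770. Cost to owner: $770. OOP to date $5,705.40.

$770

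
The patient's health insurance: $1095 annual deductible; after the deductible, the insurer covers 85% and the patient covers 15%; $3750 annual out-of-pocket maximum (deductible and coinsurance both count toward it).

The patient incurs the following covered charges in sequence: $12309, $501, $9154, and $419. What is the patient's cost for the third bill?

$897.75

Claim 1 — $12309: deductible takes $1095, $11214 remains; coinsurance $11214 × 15% = $1682.10. Patient owes $2777.10 (running OOP $2777.10).
Claim 2 — $501: 15% coinsurance on $501 = $75.15. Patient owes $75.15 (running OOP $2852.25).
Claim 3 — $9154: 15% coinsurance on $9154 = $1373.10. That would push OOP to $4225.35, over the $3750 cap, so patient pays $3750 − $2852.25 = $897.75.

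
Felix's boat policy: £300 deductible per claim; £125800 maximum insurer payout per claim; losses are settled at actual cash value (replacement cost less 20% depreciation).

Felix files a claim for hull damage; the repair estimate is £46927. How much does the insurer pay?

Actual cash value after 20% depreciation: £46927 × 80% = £37541.60.
After the deductible, £37541.60 − £300 = £37241.60 remains.
£37241.60 is within the £125800 limit, so the insurer pays £37241.60.

£37241.60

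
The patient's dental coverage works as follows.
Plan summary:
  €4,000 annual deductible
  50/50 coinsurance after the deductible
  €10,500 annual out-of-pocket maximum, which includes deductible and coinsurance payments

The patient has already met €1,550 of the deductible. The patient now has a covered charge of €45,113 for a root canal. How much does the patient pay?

€8,950

Remaining deductible: €4,000 − €1,550 = €2,450.
That leaves €45,113 − €2,450 = €42,663 for coinsurance.
Coinsurance: €42,663 × 50% = €21,331.50.
That puts the patient's cost at €2,450 + €21,331.50 = €23,781.50 before any cap.
Adding €23,781.50 to the €1,550 already spent would give €25,331.50, which exceeds the €10,500 cap; the patient pays just €10,500 − €1,550 = €8,950.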